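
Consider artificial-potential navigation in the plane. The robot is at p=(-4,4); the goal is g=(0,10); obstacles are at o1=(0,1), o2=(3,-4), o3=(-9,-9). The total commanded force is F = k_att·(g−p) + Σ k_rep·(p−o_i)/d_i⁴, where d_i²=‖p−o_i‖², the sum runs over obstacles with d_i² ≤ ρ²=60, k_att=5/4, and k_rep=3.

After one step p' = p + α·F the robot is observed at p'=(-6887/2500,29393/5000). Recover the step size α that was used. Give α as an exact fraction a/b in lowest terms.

α = 1/4

F_att = 5/4·(g−p) = 5/4·(4,6) = (5.0000,7.5000)
o1: d²=25 ≤ ρ²=60; F_rep = 3·(-4,3)/25² = (-0.0192,0.0144)
o2: d²=113 > ρ²=60 → inactive
o3: d²=194 > ρ²=60 → inactive
F = F_att + ΣF_rep = (4.9808,7.5144)
Δp = p'−p = (1.2452,1.8786); α = Δx/Fx = (3113/2500) / (3113/625) = 1/4
check: Δy/Fy = (9393/5000) / (9393/1250) = 1/4 ✓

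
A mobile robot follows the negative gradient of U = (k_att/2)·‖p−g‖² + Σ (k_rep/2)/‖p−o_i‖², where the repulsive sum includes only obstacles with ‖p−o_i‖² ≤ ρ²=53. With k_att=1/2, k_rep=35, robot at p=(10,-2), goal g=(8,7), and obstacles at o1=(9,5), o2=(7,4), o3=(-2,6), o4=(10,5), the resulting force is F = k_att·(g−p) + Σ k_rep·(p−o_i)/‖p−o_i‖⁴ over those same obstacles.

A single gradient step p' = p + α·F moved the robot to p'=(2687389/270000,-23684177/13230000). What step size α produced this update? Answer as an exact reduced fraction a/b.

α = 1/20

F_att = 1/2·(g−p) = 1/2·(-2,9) = (-1.0000,4.5000)
o1: d²=50 ≤ ρ²=53; F_rep = 35·(1,-7)/50² = (0.0140,-0.0980)
o2: d²=45 ≤ ρ²=53; F_rep = 35·(3,-6)/45² = (0.0519,-0.1037)
o3: d²=208 > ρ²=53 → inactive
o4: d²=49 ≤ ρ²=53; F_rep = 35·(0,-7)/49² = (0.0000,-0.1020)
F = F_att + ΣF_rep = (-0.9341,4.1963)
Δp = p'−p = (-0.0467,0.2098); α = Δx/Fx = (-12611/270000) / (-12611/13500) = 1/20
check: Δy/Fy = (2775823/13230000) / (2775823/661500) = 1/20 ✓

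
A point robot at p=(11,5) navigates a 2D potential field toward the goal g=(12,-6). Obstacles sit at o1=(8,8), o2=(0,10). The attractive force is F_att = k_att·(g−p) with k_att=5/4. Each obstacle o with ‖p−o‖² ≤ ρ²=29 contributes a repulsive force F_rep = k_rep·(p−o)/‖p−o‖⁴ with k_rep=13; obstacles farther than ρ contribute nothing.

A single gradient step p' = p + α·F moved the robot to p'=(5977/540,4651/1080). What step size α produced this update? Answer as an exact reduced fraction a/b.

F_att = 5/4·(g−p) = 5/4·(1,-11) = (1.2500,-13.7500)
o1: d²=18 ≤ ρ²=29; F_rep = 13·(3,-3)/18² = (0.1204,-0.1204)
o2: d²=146 > ρ²=29 → inactive
F = F_att + ΣF_rep = (1.3704,-13.8704)
Δp = p'−p = (0.0685,-0.6935); α = Δx/Fx = (37/540) / (37/27) = 1/20
check: Δy/Fy = (-749/1080) / (-749/54) = 1/20 ✓

α = 1/20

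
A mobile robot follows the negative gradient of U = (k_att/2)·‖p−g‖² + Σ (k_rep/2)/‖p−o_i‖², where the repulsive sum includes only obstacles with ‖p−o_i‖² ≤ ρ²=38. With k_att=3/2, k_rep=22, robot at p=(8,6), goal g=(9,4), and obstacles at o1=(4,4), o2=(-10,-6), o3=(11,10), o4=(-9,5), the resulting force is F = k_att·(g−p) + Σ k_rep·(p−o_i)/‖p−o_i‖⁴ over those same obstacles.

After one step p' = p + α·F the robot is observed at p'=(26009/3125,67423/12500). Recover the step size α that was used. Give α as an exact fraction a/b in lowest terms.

F_att = 3/2·(g−p) = 3/2·(1,-2) = (1.5000,-3.0000)
o1: d²=20 ≤ ρ²=38; F_rep = 22·(4,2)/20² = (0.2200,0.1100)
o2: d²=468 > ρ²=38 → inactive
o3: d²=25 ≤ ρ²=38; F_rep = 22·(-3,-4)/25² = (-0.1056,-0.1408)
o4: d²=290 > ρ²=38 → inactive
F = F_att + ΣF_rep = (1.6144,-3.0308)
Δp = p'−p = (0.3229,-0.6062); α = Δx/Fx = (1009/3125) / (1009/625) = 1/5
check: Δy/Fy = (-7577/12500) / (-7577/2500) = 1/5 ✓

α = 1/5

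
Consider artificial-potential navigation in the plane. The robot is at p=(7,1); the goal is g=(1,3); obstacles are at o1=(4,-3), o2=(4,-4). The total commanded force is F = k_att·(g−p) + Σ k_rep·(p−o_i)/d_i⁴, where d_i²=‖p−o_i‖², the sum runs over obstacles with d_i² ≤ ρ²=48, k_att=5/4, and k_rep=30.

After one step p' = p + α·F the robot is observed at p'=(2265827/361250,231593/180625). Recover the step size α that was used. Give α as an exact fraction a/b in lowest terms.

F_att = 5/4·(g−p) = 5/4·(-6,2) = (-7.5000,2.5000)
o1: d²=25 ≤ ρ²=48; F_rep = 30·(3,4)/25² = (0.1440,0.1920)
o2: d²=34 ≤ ρ²=48; F_rep = 30·(3,5)/34² = (0.0779,0.1298)
F = F_att + ΣF_rep = (-7.2781,2.8218)
Δp = p'−p = (-0.7278,0.2822); α = Δx/Fx = (-262923/361250) / (-262923/36125) = 1/10
check: Δy/Fy = (50968/180625) / (101936/36125) = 1/10 ✓

α = 1/10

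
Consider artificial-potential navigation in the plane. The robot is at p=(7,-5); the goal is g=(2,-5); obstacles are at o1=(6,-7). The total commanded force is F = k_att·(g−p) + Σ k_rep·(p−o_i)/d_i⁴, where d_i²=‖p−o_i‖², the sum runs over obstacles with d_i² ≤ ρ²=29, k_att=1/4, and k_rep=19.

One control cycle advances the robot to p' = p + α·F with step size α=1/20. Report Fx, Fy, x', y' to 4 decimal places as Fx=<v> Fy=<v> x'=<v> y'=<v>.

Fx=-0.4900 Fy=1.5200 x'=6.9755 y'=-4.9240

F_att = 1/4·(g−p) = 1/4·(-5,0) = (-1.2500,0.0000)
o1: d²=5 ≤ ρ²=29; F_rep = 19·(1,2)/5² = (0.7600,1.5200)
F = F_att + ΣF_rep = (-0.4900,1.5200)
p' = p + 1/20·F = (6.9755,-4.9240)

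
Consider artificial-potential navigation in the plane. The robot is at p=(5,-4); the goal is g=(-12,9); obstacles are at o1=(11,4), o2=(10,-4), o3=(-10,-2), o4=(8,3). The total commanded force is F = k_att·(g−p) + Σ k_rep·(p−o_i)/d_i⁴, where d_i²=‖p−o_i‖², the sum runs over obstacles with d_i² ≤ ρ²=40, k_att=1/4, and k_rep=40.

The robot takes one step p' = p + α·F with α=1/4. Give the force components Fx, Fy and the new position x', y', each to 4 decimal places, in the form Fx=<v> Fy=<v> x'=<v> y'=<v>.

F_att = 1/4·(g−p) = 1/4·(-17,13) = (-4.2500,3.2500)
o1: d²=100 > ρ²=40 → inactive
o2: d²=25 ≤ ρ²=40; F_rep = 40·(-5,0)/25² = (-0.3200,0.0000)
o3: d²=229 > ρ²=40 → inactive
o4: d²=58 > ρ²=40 → inactive
F = F_att + ΣF_rep = (-4.5700,3.2500)
p' = p + 1/4·F = (3.8575,-3.1875)

Fx=-4.5700 Fy=3.2500 x'=3.8575 y'=-3.1875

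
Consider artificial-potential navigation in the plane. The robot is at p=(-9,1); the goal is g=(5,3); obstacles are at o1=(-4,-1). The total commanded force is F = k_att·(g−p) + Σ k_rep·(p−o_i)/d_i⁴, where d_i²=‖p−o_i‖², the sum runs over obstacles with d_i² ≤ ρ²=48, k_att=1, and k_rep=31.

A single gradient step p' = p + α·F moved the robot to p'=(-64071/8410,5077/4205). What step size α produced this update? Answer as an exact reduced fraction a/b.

F_att = 1·(g−p) = 1·(14,2) = (14.0000,2.0000)
o1: d²=29 ≤ ρ²=48; F_rep = 31·(-5,2)/29² = (-0.1843,0.0737)
F = F_att + ΣF_rep = (13.8157,2.0737)
Δp = p'−p = (1.3816,0.2074); α = Δx/Fx = (11619/8410) / (11619/841) = 1/10
check: Δy/Fy = (872/4205) / (1744/841) = 1/10 ✓

α = 1/10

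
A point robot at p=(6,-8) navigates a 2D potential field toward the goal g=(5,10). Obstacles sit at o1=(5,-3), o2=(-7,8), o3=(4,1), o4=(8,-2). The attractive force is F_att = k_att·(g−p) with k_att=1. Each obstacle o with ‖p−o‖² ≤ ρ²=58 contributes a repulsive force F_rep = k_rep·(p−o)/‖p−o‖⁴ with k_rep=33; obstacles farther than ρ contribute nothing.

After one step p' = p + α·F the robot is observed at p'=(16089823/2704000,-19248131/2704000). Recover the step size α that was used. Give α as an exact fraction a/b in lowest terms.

F_att = 1·(g−p) = 1·(-1,18) = (-1.0000,18.0000)
o1: d²=26 ≤ ρ²=58; F_rep = 33·(1,-5)/26² = (0.0488,-0.2441)
o2: d²=425 > ρ²=58 → inactive
o3: d²=85 > ρ²=58 → inactive
o4: d²=40 ≤ ρ²=58; F_rep = 33·(-2,-6)/40² = (-0.0413,-0.1237)
F = F_att + ΣF_rep = (-0.9924,17.6322)
Δp = p'−p = (-0.0496,0.8816); α = Δx/Fx = (-134177/2704000) / (-134177/135200) = 1/20
check: Δy/Fy = (2383869/2704000) / (2383869/135200) = 1/20 ✓

α = 1/20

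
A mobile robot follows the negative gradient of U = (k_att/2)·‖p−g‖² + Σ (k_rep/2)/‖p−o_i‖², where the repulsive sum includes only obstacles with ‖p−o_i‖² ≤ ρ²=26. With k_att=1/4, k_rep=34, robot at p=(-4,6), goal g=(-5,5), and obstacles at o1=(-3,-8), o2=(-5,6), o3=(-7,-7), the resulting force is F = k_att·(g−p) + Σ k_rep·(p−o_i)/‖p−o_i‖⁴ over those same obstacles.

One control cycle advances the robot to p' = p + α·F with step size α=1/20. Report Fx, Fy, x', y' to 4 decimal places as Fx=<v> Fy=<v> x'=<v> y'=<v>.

Fx=33.7500 Fy=-0.2500 x'=-2.3125 y'=5.9875

F_att = 1/4·(g−p) = 1/4·(-1,-1) = (-0.2500,-0.2500)
o1: d²=197 > ρ²=26 → inactive
o2: d²=1 ≤ ρ²=26; F_rep = 34·(1,0)/1² = (34.0000,0.0000)
o3: d²=178 > ρ²=26 → inactive
F = F_att + ΣF_rep = (33.7500,-0.2500)
p' = p + 1/20·F = (-2.3125,5.9875)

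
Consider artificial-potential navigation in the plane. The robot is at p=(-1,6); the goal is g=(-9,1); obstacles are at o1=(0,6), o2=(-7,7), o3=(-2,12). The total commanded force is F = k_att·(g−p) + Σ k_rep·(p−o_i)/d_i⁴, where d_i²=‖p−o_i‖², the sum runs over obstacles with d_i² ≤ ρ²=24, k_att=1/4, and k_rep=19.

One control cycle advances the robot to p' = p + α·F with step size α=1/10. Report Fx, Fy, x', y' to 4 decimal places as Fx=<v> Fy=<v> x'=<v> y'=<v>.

Fx=-21.0000 Fy=-1.2500 x'=-3.1000 y'=5.8750

F_att = 1/4·(g−p) = 1/4·(-8,-5) = (-2.0000,-1.2500)
o1: d²=1 ≤ ρ²=24; F_rep = 19·(-1,0)/1² = (-19.0000,0.0000)
o2: d²=37 > ρ²=24 → inactive
o3: d²=37 > ρ²=24 → inactive
F = F_att + ΣF_rep = (-21.0000,-1.2500)
p' = p + 1/10·F = (-3.1000,5.8750)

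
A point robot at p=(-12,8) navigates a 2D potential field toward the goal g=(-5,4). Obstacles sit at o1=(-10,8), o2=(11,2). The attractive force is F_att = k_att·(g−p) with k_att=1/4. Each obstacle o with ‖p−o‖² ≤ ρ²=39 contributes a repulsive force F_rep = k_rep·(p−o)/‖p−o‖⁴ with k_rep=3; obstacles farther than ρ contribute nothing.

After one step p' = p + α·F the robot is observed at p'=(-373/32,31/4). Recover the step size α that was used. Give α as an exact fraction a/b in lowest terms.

α = 1/4

F_att = 1/4·(g−p) = 1/4·(7,-4) = (1.7500,-1.0000)
o1: d²=4 ≤ ρ²=39; F_rep = 3·(-2,0)/4² = (-0.3750,0.0000)
o2: d²=565 > ρ²=39 → inactive
F = F_att + ΣF_rep = (1.3750,-1.0000)
Δp = p'−p = (0.3438,-0.2500); α = Δx/Fx = (11/32) / (11/8) = 1/4
check: Δy/Fy = (-1/4) / (-1) = 1/4 ✓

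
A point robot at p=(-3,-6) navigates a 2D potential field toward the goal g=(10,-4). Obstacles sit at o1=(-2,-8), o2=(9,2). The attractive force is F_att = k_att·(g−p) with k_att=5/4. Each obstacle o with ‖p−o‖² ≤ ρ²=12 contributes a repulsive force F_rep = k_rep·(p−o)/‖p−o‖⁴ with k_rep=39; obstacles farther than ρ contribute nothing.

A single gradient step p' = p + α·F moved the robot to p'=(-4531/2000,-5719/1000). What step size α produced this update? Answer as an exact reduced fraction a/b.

α = 1/20

F_att = 5/4·(g−p) = 5/4·(13,2) = (16.2500,2.5000)
o1: d²=5 ≤ ρ²=12; F_rep = 39·(-1,2)/5² = (-1.5600,3.1200)
o2: d²=208 > ρ²=12 → inactive
F = F_att + ΣF_rep = (14.6900,5.6200)
Δp = p'−p = (0.7345,0.2810); α = Δx/Fx = (1469/2000) / (1469/100) = 1/20
check: Δy/Fy = (281/1000) / (281/50) = 1/20 ✓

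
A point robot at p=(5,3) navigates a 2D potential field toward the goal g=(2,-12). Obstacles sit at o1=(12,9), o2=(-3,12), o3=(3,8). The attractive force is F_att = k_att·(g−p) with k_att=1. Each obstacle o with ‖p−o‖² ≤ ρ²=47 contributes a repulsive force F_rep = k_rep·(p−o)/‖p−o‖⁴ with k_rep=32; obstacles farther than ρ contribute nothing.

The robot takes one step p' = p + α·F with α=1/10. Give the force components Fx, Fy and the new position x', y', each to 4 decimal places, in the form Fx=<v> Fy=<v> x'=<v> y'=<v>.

Fx=-2.9239 Fy=-15.1902 x'=4.7076 y'=1.4810

F_att = 1·(g−p) = 1·(-3,-15) = (-3.0000,-15.0000)
o1: d²=85 > ρ²=47 → inactive
o2: d²=145 > ρ²=47 → inactive
o3: d²=29 ≤ ρ²=47; F_rep = 32·(2,-5)/29² = (0.0761,-0.1902)
F = F_att + ΣF_rep = (-2.9239,-15.1902)
p' = p + 1/10·F = (4.7076,1.4810)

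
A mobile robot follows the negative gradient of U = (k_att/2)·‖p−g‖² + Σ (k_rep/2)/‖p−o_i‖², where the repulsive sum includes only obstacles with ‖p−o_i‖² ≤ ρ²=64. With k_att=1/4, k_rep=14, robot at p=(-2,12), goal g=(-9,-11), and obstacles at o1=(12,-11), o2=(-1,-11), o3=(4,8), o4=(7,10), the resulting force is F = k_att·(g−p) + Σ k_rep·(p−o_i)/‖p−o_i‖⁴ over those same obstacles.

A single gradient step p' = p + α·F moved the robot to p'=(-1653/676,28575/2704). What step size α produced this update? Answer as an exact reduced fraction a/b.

F_att = 1/4·(g−p) = 1/4·(-7,-23) = (-1.7500,-5.7500)
o1: d²=725 > ρ²=64 → inactive
o2: d²=530 > ρ²=64 → inactive
o3: d²=52 ≤ ρ²=64; F_rep = 14·(-6,4)/52² = (-0.0311,0.0207)
o4: d²=85 > ρ²=64 → inactive
F = F_att + ΣF_rep = (-1.7811,-5.7293)
Δp = p'−p = (-0.4453,-1.4323); α = Δx/Fx = (-301/676) / (-301/169) = 1/4
check: Δy/Fy = (-3873/2704) / (-3873/676) = 1/4 ✓

α = 1/4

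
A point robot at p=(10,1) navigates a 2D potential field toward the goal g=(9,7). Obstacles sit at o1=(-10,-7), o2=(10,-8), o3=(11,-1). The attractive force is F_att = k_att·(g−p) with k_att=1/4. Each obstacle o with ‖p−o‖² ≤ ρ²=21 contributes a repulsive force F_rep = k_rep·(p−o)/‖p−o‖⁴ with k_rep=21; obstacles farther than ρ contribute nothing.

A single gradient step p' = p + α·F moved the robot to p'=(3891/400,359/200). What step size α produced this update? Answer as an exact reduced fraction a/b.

α = 1/4

F_att = 1/4·(g−p) = 1/4·(-1,6) = (-0.2500,1.5000)
o1: d²=464 > ρ²=21 → inactive
o2: d²=81 > ρ²=21 → inactive
o3: d²=5 ≤ ρ²=21; F_rep = 21·(-1,2)/5² = (-0.8400,1.6800)
F = F_att + ΣF_rep = (-1.0900,3.1800)
Δp = p'−p = (-0.2725,0.7950); α = Δx/Fx = (-109/400) / (-109/100) = 1/4
check: Δy/Fy = (159/200) / (159/50) = 1/4 ✓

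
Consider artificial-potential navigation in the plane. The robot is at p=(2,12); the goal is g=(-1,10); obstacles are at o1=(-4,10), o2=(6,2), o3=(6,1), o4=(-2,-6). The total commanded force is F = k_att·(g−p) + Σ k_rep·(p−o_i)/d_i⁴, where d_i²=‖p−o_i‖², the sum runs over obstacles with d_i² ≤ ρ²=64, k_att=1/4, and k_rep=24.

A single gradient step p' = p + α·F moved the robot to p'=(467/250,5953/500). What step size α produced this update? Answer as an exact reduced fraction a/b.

F_att = 1/4·(g−p) = 1/4·(-3,-2) = (-0.7500,-0.5000)
o1: d²=40 ≤ ρ²=64; F_rep = 24·(6,2)/40² = (0.0900,0.0300)
o2: d²=116 > ρ²=64 → inactive
o3: d²=137 > ρ²=64 → inactive
o4: d²=340 > ρ²=64 → inactive
F = F_att + ΣF_rep = (-0.6600,-0.4700)
Δp = p'−p = (-0.1320,-0.0940); α = Δx/Fx = (-33/250) / (-33/50) = 1/5
check: Δy/Fy = (-47/500) / (-47/100) = 1/5 ✓

α = 1/5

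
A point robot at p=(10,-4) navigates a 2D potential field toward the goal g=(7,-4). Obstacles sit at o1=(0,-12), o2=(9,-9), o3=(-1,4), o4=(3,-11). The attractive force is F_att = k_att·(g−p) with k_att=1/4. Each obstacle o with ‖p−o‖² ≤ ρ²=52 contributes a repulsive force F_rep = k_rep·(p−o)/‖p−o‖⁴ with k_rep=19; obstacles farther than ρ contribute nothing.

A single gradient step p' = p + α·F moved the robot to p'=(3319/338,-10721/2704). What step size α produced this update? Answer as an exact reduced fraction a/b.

α = 1/4

F_att = 1/4·(g−p) = 1/4·(-3,0) = (-0.7500,0.0000)
o1: d²=164 > ρ²=52 → inactive
o2: d²=26 ≤ ρ²=52; F_rep = 19·(1,5)/26² = (0.0281,0.1405)
o3: d²=185 > ρ²=52 → inactive
o4: d²=98 > ρ²=52 → inactive
F = F_att + ΣF_rep = (-0.7219,0.1405)
Δp = p'−p = (-0.1805,0.0351); α = Δx/Fx = (-61/338) / (-122/169) = 1/4
check: Δy/Fy = (95/2704) / (95/676) = 1/4 ✓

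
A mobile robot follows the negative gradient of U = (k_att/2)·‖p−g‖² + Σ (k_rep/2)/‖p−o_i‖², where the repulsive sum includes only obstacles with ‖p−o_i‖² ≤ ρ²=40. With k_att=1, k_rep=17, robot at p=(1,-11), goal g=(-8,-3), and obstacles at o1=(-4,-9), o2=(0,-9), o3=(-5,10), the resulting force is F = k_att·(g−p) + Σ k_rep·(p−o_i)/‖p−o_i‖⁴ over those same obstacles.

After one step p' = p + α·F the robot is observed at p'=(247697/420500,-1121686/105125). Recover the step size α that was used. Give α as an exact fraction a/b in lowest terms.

α = 1/20

F_att = 1·(g−p) = 1·(-9,8) = (-9.0000,8.0000)
o1: d²=29 ≤ ρ²=40; F_rep = 17·(5,-2)/29² = (0.1011,-0.0404)
o2: d²=5 ≤ ρ²=40; F_rep = 17·(1,-2)/5² = (0.6800,-1.3600)
o3: d²=477 > ρ²=40 → inactive
F = F_att + ΣF_rep = (-8.2189,6.5996)
Δp = p'−p = (-0.4109,0.3300); α = Δx/Fx = (-172803/420500) / (-172803/21025) = 1/20
check: Δy/Fy = (34689/105125) / (138756/21025) = 1/20 ✓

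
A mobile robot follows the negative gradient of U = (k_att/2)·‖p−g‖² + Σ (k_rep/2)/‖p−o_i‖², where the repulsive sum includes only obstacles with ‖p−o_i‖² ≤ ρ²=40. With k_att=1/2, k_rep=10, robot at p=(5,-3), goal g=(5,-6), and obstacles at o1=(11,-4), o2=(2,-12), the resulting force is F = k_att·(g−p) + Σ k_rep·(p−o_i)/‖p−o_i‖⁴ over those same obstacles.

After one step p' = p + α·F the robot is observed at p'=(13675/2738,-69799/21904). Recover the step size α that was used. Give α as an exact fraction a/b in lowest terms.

α = 1/8

F_att = 1/2·(g−p) = 1/2·(0,-3) = (0.0000,-1.5000)
o1: d²=37 ≤ ρ²=40; F_rep = 10·(-6,1)/37² = (-0.0438,0.0073)
o2: d²=90 > ρ²=40 → inactive
F = F_att + ΣF_rep = (-0.0438,-1.4927)
Δp = p'−p = (-0.0055,-0.1866); α = Δx/Fx = (-15/2738) / (-60/1369) = 1/8
check: Δy/Fy = (-4087/21904) / (-4087/2738) = 1/8 ✓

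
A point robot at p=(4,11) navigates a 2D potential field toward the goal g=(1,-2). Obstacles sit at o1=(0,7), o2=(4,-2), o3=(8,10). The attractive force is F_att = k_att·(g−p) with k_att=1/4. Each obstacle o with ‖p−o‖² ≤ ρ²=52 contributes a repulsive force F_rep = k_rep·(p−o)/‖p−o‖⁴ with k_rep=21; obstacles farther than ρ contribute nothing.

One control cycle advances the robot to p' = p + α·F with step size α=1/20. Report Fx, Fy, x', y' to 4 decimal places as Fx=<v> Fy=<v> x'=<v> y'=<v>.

Fx=-0.9586 Fy=-3.0953 x'=3.9521 y'=10.8452

F_att = 1/4·(g−p) = 1/4·(-3,-13) = (-0.7500,-3.2500)
o1: d²=32 ≤ ρ²=52; F_rep = 21·(4,4)/32² = (0.0820,0.0820)
o2: d²=169 > ρ²=52 → inactive
o3: d²=17 ≤ ρ²=52; F_rep = 21·(-4,1)/17² = (-0.2907,0.0727)
F = F_att + ΣF_rep = (-0.9586,-3.0953)
p' = p + 1/20·F = (3.9521,10.8452)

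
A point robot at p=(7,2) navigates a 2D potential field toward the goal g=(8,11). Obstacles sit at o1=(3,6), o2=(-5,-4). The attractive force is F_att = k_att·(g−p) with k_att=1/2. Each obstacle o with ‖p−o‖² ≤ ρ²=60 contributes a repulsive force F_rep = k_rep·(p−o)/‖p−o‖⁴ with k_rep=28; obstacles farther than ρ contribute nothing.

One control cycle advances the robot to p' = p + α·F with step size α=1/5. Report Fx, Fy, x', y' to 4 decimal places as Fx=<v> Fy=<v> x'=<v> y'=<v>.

Fx=0.6094 Fy=4.3906 x'=7.1219 y'=2.8781

F_att = 1/2·(g−p) = 1/2·(1,9) = (0.5000,4.5000)
o1: d²=32 ≤ ρ²=60; F_rep = 28·(4,-4)/32² = (0.1094,-0.1094)
o2: d²=180 > ρ²=60 → inactive
F = F_att + ΣF_rep = (0.6094,4.3906)
p' = p + 1/5·F = (7.1219,2.8781)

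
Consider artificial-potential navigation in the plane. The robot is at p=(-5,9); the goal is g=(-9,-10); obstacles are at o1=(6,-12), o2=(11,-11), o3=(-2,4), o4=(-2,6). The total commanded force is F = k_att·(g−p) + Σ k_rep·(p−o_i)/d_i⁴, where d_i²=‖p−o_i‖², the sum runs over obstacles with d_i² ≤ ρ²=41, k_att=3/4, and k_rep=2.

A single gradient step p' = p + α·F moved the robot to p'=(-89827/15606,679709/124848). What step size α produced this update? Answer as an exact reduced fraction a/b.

F_att = 3/4·(g−p) = 3/4·(-4,-19) = (-3.0000,-14.2500)
o1: d²=562 > ρ²=41 → inactive
o2: d²=656 > ρ²=41 → inactive
o3: d²=34 ≤ ρ²=41; F_rep = 2·(-3,5)/34² = (-0.0052,0.0087)
o4: d²=18 ≤ ρ²=41; F_rep = 2·(-3,3)/18² = (-0.0185,0.0185)
F = F_att + ΣF_rep = (-3.0237,-14.2228)
Δp = p'−p = (-0.7559,-3.5557); α = Δx/Fx = (-11797/15606) / (-23594/7803) = 1/4
check: Δy/Fy = (-443923/124848) / (-443923/31212) = 1/4 ✓

α = 1/4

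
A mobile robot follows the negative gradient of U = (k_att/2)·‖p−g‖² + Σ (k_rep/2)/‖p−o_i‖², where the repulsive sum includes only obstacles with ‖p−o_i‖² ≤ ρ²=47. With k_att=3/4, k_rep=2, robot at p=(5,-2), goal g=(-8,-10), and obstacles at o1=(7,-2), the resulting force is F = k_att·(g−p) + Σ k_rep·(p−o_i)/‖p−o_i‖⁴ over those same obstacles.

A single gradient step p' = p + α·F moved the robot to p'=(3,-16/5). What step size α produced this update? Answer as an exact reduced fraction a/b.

F_att = 3/4·(g−p) = 3/4·(-13,-8) = (-9.7500,-6.0000)
o1: d²=4 ≤ ρ²=47; F_rep = 2·(-2,0)/4² = (-0.2500,0.0000)
F = F_att + ΣF_rep = (-10.0000,-6.0000)
Δp = p'−p = (-2.0000,-1.2000); α = Δx/Fx = (-2) / (-10) = 1/5
check: Δy/Fy = (-6/5) / (-6) = 1/5 ✓

α = 1/5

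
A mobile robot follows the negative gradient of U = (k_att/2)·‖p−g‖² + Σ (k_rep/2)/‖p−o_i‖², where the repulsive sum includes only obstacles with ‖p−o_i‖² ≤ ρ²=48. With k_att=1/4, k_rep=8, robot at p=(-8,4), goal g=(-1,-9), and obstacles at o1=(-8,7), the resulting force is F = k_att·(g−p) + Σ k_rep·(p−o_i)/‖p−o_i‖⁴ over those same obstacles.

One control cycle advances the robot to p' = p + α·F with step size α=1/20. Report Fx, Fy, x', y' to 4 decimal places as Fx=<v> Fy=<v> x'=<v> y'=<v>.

Fx=1.7500 Fy=-3.5463 x'=-7.9125 y'=3.8227

F_att = 1/4·(g−p) = 1/4·(7,-13) = (1.7500,-3.2500)
o1: d²=9 ≤ ρ²=48; F_rep = 8·(0,-3)/9² = (0.0000,-0.2963)
F = F_att + ΣF_rep = (1.7500,-3.5463)
p' = p + 1/20·F = (-7.9125,3.8227)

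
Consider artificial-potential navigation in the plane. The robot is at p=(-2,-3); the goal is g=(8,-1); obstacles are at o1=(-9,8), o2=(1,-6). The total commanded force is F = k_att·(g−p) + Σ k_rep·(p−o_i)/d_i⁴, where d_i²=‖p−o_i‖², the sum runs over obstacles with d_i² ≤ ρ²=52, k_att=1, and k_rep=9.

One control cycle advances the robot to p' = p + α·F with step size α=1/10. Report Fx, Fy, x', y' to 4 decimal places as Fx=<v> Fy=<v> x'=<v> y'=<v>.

F_att = 1·(g−p) = 1·(10,2) = (10.0000,2.0000)
o1: d²=170 > ρ²=52 → inactive
o2: d²=18 ≤ ρ²=52; F_rep = 9·(-3,3)/18² = (-0.0833,0.0833)
F = F_att + ΣF_rep = (9.9167,2.0833)
p' = p + 1/10·F = (-1.0083,-2.7917)

Fx=9.9167 Fy=2.0833 x'=-1.0083 y'=-2.7917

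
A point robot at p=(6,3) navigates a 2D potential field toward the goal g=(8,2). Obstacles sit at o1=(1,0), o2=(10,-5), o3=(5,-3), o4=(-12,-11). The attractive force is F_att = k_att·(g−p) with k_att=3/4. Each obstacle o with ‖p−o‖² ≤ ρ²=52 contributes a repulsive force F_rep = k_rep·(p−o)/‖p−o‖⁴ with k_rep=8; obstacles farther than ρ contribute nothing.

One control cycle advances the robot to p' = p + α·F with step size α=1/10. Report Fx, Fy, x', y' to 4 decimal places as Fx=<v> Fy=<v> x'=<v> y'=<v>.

F_att = 3/4·(g−p) = 3/4·(2,-1) = (1.5000,-0.7500)
o1: d²=34 ≤ ρ²=52; F_rep = 8·(5,3)/34² = (0.0346,0.0208)
o2: d²=80 > ρ²=52 → inactive
o3: d²=37 ≤ ρ²=52; F_rep = 8·(1,6)/37² = (0.0058,0.0351)
o4: d²=520 > ρ²=52 → inactive
F = F_att + ΣF_rep = (1.5404,-0.6942)
p' = p + 1/10·F = (6.1540,2.9306)

Fx=1.5404 Fy=-0.6942 x'=6.1540 y'=2.9306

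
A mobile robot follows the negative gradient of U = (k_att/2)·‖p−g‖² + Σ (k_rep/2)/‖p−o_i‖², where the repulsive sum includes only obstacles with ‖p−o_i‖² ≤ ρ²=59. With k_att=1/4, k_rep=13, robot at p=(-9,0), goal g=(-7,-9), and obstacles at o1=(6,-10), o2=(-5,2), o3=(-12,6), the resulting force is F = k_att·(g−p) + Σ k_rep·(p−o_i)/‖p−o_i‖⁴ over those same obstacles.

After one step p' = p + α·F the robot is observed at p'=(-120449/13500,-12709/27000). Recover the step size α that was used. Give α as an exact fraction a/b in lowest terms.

α = 1/5

F_att = 1/4·(g−p) = 1/4·(2,-9) = (0.5000,-2.2500)
o1: d²=325 > ρ²=59 → inactive
o2: d²=20 ≤ ρ²=59; F_rep = 13·(-4,-2)/20² = (-0.1300,-0.0650)
o3: d²=45 ≤ ρ²=59; F_rep = 13·(3,-6)/45² = (0.0193,-0.0385)
F = F_att + ΣF_rep = (0.3893,-2.3535)
Δp = p'−p = (0.0779,-0.4707); α = Δx/Fx = (1051/13500) / (1051/2700) = 1/5
check: Δy/Fy = (-12709/27000) / (-12709/5400) = 1/5 ✓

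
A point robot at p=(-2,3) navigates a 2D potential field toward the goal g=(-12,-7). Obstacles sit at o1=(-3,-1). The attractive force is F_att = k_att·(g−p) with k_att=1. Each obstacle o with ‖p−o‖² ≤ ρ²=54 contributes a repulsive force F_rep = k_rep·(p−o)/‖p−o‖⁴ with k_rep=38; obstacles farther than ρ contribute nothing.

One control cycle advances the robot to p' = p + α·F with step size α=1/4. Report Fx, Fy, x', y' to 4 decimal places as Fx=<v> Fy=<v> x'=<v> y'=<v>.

Fx=-9.8685 Fy=-9.4740 x'=-4.4671 y'=0.6315

F_att = 1·(g−p) = 1·(-10,-10) = (-10.0000,-10.0000)
o1: d²=17 ≤ ρ²=54; F_rep = 38·(1,4)/17² = (0.1315,0.5260)
F = F_att + ΣF_rep = (-9.8685,-9.4740)
p' = p + 1/4·F = (-4.4671,0.6315)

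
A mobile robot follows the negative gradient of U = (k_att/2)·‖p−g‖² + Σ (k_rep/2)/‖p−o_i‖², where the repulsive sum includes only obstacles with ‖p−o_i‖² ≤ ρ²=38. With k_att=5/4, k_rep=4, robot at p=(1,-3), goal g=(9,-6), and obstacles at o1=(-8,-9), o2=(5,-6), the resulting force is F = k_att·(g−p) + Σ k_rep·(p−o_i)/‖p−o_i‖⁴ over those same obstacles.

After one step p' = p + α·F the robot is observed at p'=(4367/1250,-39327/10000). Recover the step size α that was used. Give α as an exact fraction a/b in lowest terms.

α = 1/4

F_att = 5/4·(g−p) = 5/4·(8,-3) = (10.0000,-3.7500)
o1: d²=117 > ρ²=38 → inactive
o2: d²=25 ≤ ρ²=38; F_rep = 4·(-4,3)/25² = (-0.0256,0.0192)
F = F_att + ΣF_rep = (9.9744,-3.7308)
Δp = p'−p = (2.4936,-0.9327); α = Δx/Fx = (3117/1250) / (6234/625) = 1/4
check: Δy/Fy = (-9327/10000) / (-9327/2500) = 1/4 ✓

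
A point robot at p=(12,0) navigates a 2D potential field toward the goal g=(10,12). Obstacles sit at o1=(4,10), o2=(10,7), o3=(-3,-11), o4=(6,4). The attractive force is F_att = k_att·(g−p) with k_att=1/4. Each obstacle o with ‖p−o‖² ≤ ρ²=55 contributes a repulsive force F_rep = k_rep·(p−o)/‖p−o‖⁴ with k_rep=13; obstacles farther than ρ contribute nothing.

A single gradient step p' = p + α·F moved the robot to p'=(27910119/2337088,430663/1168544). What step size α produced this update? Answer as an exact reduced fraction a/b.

F_att = 1/4·(g−p) = 1/4·(-2,12) = (-0.5000,3.0000)
o1: d²=164 > ρ²=55 → inactive
o2: d²=53 ≤ ρ²=55; F_rep = 13·(2,-7)/53² = (0.0093,-0.0324)
o3: d²=346 > ρ²=55 → inactive
o4: d²=52 ≤ ρ²=55; F_rep = 13·(6,-4)/52² = (0.0288,-0.0192)
F = F_att + ΣF_rep = (-0.4619,2.9484)
Δp = p'−p = (-0.0577,0.3685); α = Δx/Fx = (-134937/2337088) / (-134937/292136) = 1/8
check: Δy/Fy = (430663/1168544) / (430663/146068) = 1/8 ✓

α = 1/8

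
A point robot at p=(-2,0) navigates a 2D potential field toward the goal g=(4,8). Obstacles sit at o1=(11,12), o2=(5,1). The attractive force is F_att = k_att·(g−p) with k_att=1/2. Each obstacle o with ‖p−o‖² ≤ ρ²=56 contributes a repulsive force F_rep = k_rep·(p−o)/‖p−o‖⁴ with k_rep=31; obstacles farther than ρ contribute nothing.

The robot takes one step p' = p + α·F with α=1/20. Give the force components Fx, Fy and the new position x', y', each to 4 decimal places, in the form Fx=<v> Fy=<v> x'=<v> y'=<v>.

F_att = 1/2·(g−p) = 1/2·(6,8) = (3.0000,4.0000)
o1: d²=313 > ρ²=56 → inactive
o2: d²=50 ≤ ρ²=56; F_rep = 31·(-7,-1)/50² = (-0.0868,-0.0124)
F = F_att + ΣF_rep = (2.9132,3.9876)
p' = p + 1/20·F = (-1.8543,0.1994)

Fx=2.9132 Fy=3.9876 x'=-1.8543 y'=0.1994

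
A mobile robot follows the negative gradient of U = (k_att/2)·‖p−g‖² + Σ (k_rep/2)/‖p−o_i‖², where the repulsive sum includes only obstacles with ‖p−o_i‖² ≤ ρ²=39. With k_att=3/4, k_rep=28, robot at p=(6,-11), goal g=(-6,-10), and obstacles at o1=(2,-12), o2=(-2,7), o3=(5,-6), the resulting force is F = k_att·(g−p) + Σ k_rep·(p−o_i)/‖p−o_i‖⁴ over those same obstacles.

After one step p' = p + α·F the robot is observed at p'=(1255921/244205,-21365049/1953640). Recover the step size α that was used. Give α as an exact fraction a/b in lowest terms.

F_att = 3/4·(g−p) = 3/4·(-12,1) = (-9.0000,0.7500)
o1: d²=17 ≤ ρ²=39; F_rep = 28·(4,1)/17² = (0.3875,0.0969)
o2: d²=388 > ρ²=39 → inactive
o3: d²=26 ≤ ρ²=39; F_rep = 28·(1,-5)/26² = (0.0414,-0.2071)
F = F_att + ΣF_rep = (-8.5710,0.6398)
Δp = p'−p = (-0.8571,0.0640); α = Δx/Fx = (-209309/244205) / (-418618/48841) = 1/10
check: Δy/Fy = (124991/1953640) / (124991/195364) = 1/10 ✓

α = 1/10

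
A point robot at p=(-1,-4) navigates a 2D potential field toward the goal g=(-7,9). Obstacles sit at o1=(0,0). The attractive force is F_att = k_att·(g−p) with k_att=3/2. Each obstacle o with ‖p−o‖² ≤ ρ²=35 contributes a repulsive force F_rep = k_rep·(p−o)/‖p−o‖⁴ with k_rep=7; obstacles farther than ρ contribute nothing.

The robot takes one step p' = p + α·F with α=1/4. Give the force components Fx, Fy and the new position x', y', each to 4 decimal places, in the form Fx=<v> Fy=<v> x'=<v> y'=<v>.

Fx=-9.0242 Fy=19.4031 x'=-3.2561 y'=0.8508

F_att = 3/2·(g−p) = 3/2·(-6,13) = (-9.0000,19.5000)
o1: d²=17 ≤ ρ²=35; F_rep = 7·(-1,-4)/17² = (-0.0242,-0.0969)
F = F_att + ΣF_rep = (-9.0242,19.4031)
p' = p + 1/4·F = (-3.2561,0.8508)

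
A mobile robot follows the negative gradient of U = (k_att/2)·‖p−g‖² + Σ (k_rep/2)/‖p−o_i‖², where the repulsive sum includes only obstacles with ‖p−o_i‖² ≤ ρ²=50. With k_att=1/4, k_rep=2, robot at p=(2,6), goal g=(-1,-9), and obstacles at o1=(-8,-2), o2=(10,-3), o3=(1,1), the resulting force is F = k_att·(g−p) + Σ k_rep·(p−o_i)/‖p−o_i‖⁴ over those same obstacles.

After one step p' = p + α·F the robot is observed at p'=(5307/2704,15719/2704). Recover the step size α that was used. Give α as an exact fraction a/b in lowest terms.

α = 1/20

F_att = 1/4·(g−p) = 1/4·(-3,-15) = (-0.7500,-3.7500)
o1: d²=164 > ρ²=50 → inactive
o2: d²=145 > ρ²=50 → inactive
o3: d²=26 ≤ ρ²=50; F_rep = 2·(1,5)/26² = (0.0030,0.0148)
F = F_att + ΣF_rep = (-0.7470,-3.7352)
Δp = p'−p = (-0.0374,-0.1868); α = Δx/Fx = (-101/2704) / (-505/676) = 1/20
check: Δy/Fy = (-505/2704) / (-2525/676) = 1/20 ✓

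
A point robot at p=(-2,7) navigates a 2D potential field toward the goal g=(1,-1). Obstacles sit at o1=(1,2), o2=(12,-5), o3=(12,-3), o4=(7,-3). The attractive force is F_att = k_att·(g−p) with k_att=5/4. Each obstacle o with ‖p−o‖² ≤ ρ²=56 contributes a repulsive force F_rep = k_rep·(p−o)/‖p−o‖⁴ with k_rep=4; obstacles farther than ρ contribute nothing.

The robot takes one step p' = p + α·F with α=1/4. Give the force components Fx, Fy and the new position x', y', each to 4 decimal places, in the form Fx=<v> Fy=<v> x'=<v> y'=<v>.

F_att = 5/4·(g−p) = 5/4·(3,-8) = (3.7500,-10.0000)
o1: d²=34 ≤ ρ²=56; F_rep = 4·(-3,5)/34² = (-0.0104,0.0173)
o2: d²=340 > ρ²=56 → inactive
o3: d²=296 > ρ²=56 → inactive
o4: d²=181 > ρ²=56 → inactive
F = F_att + ΣF_rep = (3.7396,-9.9827)
p' = p + 1/4·F = (-1.0651,4.5043)

Fx=3.7396 Fy=-9.9827 x'=-1.0651 y'=4.5043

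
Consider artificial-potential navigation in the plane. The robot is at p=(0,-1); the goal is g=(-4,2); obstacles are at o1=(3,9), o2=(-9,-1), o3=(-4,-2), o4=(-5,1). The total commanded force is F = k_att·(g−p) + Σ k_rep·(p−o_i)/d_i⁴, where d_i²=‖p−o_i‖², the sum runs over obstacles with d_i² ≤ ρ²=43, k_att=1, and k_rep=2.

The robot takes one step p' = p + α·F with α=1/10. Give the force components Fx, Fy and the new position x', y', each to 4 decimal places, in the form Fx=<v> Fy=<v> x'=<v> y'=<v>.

F_att = 1·(g−p) = 1·(-4,3) = (-4.0000,3.0000)
o1: d²=109 > ρ²=43 → inactive
o2: d²=81 > ρ²=43 → inactive
o3: d²=17 ≤ ρ²=43; F_rep = 2·(4,1)/17² = (0.0277,0.0069)
o4: d²=29 ≤ ρ²=43; F_rep = 2·(5,-2)/29² = (0.0119,-0.0048)
F = F_att + ΣF_rep = (-3.9604,3.0022)
p' = p + 1/10·F = (-0.3960,-0.6998)

Fx=-3.9604 Fy=3.0022 x'=-0.3960 y'=-0.6998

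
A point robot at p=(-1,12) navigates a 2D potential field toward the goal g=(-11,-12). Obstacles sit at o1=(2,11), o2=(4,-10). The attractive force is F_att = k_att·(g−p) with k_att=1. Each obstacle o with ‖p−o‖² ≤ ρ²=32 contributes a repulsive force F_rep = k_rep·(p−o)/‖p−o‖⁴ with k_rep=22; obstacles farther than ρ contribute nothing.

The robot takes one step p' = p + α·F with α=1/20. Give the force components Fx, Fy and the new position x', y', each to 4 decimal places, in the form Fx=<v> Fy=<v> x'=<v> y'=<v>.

Fx=-10.6600 Fy=-23.7800 x'=-1.5330 y'=10.8110

F_att = 1·(g−p) = 1·(-10,-24) = (-10.0000,-24.0000)
o1: d²=10 ≤ ρ²=32; F_rep = 22·(-3,1)/10² = (-0.6600,0.2200)
o2: d²=509 > ρ²=32 → inactive
F = F_att + ΣF_rep = (-10.6600,-23.7800)
p' = p + 1/20·F = (-1.5330,10.8110)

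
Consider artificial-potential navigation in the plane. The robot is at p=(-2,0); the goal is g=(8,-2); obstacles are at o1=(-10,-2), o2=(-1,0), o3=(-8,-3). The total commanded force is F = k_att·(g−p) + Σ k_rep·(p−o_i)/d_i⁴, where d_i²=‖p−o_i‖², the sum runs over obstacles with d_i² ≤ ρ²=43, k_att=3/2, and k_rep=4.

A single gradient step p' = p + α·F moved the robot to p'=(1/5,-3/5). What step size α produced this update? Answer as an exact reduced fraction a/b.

F_att = 3/2·(g−p) = 3/2·(10,-2) = (15.0000,-3.0000)
o1: d²=68 > ρ²=43 → inactive
o2: d²=1 ≤ ρ²=43; F_rep = 4·(-1,0)/1² = (-4.0000,0.0000)
o3: d²=45 > ρ²=43 → inactive
F = F_att + ΣF_rep = (11.0000,-3.0000)
Δp = p'−p = (2.2000,-0.6000); α = Δx/Fx = (11/5) / (11) = 1/5
check: Δy/Fy = (-3/5) / (-3) = 1/5 ✓

α = 1/5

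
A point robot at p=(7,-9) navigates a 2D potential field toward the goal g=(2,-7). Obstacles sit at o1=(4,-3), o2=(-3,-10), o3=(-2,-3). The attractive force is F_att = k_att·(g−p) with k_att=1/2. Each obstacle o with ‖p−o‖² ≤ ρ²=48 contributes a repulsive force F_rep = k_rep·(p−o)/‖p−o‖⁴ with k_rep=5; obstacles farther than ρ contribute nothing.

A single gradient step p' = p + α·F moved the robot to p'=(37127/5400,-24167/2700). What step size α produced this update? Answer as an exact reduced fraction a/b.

α = 1/20

F_att = 1/2·(g−p) = 1/2·(-5,2) = (-2.5000,1.0000)
o1: d²=45 ≤ ρ²=48; F_rep = 5·(3,-6)/45² = (0.0074,-0.0148)
o2: d²=101 > ρ²=48 → inactive
o3: d²=117 > ρ²=48 → inactive
F = F_att + ΣF_rep = (-2.4926,0.9852)
Δp = p'−p = (-0.1246,0.0493); α = Δx/Fx = (-673/5400) / (-673/270) = 1/20
check: Δy/Fy = (133/2700) / (133/135) = 1/20 ✓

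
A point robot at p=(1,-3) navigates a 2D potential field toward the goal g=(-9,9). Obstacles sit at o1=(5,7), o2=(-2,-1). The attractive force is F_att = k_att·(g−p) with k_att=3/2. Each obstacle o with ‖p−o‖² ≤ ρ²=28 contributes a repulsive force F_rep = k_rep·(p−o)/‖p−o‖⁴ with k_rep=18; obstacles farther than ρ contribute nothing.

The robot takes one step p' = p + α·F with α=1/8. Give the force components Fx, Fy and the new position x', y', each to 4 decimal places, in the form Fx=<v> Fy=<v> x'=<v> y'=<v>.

Fx=-14.6805 Fy=17.7870 x'=-0.8351 y'=-0.7766

F_att = 3/2·(g−p) = 3/2·(-10,12) = (-15.0000,18.0000)
o1: d²=116 > ρ²=28 → inactive
o2: d²=13 ≤ ρ²=28; F_rep = 18·(3,-2)/13² = (0.3195,-0.2130)
F = F_att + ΣF_rep = (-14.6805,17.7870)
p' = p + 1/8·F = (-0.8351,-0.7766)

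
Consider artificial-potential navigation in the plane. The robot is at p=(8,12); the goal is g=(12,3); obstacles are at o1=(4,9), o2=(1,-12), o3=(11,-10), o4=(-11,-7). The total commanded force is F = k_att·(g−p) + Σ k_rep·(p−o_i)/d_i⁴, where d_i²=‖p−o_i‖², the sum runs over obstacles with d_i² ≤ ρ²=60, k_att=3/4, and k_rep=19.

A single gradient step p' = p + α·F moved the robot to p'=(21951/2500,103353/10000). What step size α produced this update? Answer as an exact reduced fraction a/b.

α = 1/4

F_att = 3/4·(g−p) = 3/4·(4,-9) = (3.0000,-6.7500)
o1: d²=25 ≤ ρ²=60; F_rep = 19·(4,3)/25² = (0.1216,0.0912)
o2: d²=625 > ρ²=60 → inactive
o3: d²=493 > ρ²=60 → inactive
o4: d²=722 > ρ²=60 → inactive
F = F_att + ΣF_rep = (3.1216,-6.6588)
Δp = p'−p = (0.7804,-1.6647); α = Δx/Fx = (1951/2500) / (1951/625) = 1/4
check: Δy/Fy = (-16647/10000) / (-16647/2500) = 1/4 ✓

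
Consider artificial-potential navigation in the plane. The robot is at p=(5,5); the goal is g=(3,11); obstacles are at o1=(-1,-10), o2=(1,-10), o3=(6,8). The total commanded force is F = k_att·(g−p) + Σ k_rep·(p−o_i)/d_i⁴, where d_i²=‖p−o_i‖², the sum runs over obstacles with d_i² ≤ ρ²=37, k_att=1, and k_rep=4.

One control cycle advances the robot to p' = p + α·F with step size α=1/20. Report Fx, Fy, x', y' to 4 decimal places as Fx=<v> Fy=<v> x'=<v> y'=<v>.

F_att = 1·(g−p) = 1·(-2,6) = (-2.0000,6.0000)
o1: d²=261 > ρ²=37 → inactive
o2: d²=241 > ρ²=37 → inactive
o3: d²=10 ≤ ρ²=37; F_rep = 4·(-1,-3)/10² = (-0.0400,-0.1200)
F = F_att + ΣF_rep = (-2.0400,5.8800)
p' = p + 1/20·F = (4.8980,5.2940)

Fx=-2.0400 Fy=5.8800 x'=4.8980 y'=5.2940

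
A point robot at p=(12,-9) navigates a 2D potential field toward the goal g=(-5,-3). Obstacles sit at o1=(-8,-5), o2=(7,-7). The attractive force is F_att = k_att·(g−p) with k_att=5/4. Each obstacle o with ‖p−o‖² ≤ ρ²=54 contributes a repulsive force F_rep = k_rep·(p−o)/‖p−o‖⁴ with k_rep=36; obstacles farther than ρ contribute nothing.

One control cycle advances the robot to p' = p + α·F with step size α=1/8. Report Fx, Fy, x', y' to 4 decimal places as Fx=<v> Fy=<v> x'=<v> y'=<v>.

F_att = 5/4·(g−p) = 5/4·(-17,6) = (-21.2500,7.5000)
o1: d²=416 > ρ²=54 → inactive
o2: d²=29 ≤ ρ²=54; F_rep = 36·(5,-2)/29² = (0.2140,-0.0856)
F = F_att + ΣF_rep = (-21.0360,7.4144)
p' = p + 1/8·F = (9.3705,-8.0732)

Fx=-21.0360 Fy=7.4144 x'=9.3705 y'=-8.0732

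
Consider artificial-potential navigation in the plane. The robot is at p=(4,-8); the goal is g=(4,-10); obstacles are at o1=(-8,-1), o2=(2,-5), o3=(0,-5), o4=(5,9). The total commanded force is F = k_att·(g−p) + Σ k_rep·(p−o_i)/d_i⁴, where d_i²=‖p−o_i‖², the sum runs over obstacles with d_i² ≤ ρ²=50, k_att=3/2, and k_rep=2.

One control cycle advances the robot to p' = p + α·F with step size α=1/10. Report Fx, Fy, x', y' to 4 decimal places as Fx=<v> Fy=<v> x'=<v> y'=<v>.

F_att = 3/2·(g−p) = 3/2·(0,-2) = (0.0000,-3.0000)
o1: d²=193 > ρ²=50 → inactive
o2: d²=13 ≤ ρ²=50; F_rep = 2·(2,-3)/13² = (0.0237,-0.0355)
o3: d²=25 ≤ ρ²=50; F_rep = 2·(4,-3)/25² = (0.0128,-0.0096)
o4: d²=290 > ρ²=50 → inactive
F = F_att + ΣF_rep = (0.0365,-3.0451)
p' = p + 1/10·F = (4.0036,-8.3045)

Fx=0.0365 Fy=-3.0451 x'=4.0036 y'=-8.3045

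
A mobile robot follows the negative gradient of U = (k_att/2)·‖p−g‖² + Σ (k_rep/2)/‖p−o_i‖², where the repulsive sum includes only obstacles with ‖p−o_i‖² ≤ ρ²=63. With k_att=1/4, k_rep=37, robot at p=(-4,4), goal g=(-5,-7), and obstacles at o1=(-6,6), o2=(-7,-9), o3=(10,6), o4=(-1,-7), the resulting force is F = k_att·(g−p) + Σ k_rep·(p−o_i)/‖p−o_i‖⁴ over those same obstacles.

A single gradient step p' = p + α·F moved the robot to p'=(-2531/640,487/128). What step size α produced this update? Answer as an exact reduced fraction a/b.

α = 1/20

F_att = 1/4·(g−p) = 1/4·(-1,-11) = (-0.2500,-2.7500)
o1: d²=8 ≤ ρ²=63; F_rep = 37·(2,-2)/8² = (1.1562,-1.1562)
o2: d²=178 > ρ²=63 → inactive
o3: d²=200 > ρ²=63 → inactive
o4: d²=130 > ρ²=63 → inactive
F = F_att + ΣF_rep = (0.9062,-3.9062)
Δp = p'−p = (0.0453,-0.1953); α = Δx/Fx = (29/640) / (29/32) = 1/20
check: Δy/Fy = (-25/128) / (-125/32) = 1/20 ✓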